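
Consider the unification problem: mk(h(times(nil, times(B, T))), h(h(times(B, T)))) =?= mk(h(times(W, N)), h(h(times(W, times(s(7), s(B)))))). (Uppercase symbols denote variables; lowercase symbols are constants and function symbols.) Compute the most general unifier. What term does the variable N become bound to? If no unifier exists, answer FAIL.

Decompose mk/2: h(times(nil, times(B, T))) =?= h(times(W, N)),  h(h(times(B, T))) =?= h(h(times(W, times(s(7), s(B))))).
Decompose h/1: times(nil, times(B, T)) =?= times(W, N).
Decompose times/2: nil =?= W,  times(B, T) =?= N.
Bind W := nil; substituting into the one remaining equation that mentions W gives: h(h(times(B, T))) =?= h(h(times(nil, times(s(7), s(B))))).
Bind N := times(B, T); no other remaining equation mentions N.
Decompose h/1: h(times(B, T)) =?= h(times(nil, times(s(7), s(B)))).
Decompose h/1: times(B, T) =?= times(nil, times(s(7), s(B))).
Decompose times/2: B =?= nil,  T =?= times(s(7), s(B)).
Bind B := nil; substituting into the remaining equation gives: T =?= times(s(7), s(nil)). Substituting into the earlier binding gives N := times(nil, T).
Bind T := times(s(7), s(nil)). Substituting into the earlier binding gives N := times(nil, times(s(7), s(nil))).
MGU = { W ↦ nil, N ↦ times(nil, times(s(7), s(nil))), B ↦ nil, T ↦ times(s(7), s(nil)) }, so N ↦ times(nil, times(s(7), s(nil))).

times(nil, times(s(7), s(nil)))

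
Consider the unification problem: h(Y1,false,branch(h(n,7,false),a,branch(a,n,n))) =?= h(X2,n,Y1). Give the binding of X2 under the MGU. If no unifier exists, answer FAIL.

FAIL

Decompose h/3: Y1 =?= X2,  false =?= n,  branch(h(n,7,false),a,branch(a,n,n)) =?= Y1.
Bind Y1 := X2; substituting into the one remaining equation that mentions Y1 gives: branch(h(n,7,false),a,branch(a,n,n)) =?= X2.
Clash: constants false and n differ; no unifier exists.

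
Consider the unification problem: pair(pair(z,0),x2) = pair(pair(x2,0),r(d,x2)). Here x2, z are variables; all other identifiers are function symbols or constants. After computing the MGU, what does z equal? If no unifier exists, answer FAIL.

Decompose pair/2: pair(z,0) = pair(x2,0),  x2 = r(d,x2).
Decompose pair/2: z = x2,  0 = 0.
Bind z := x2; no other remaining equation mentions z.
Delete trivial equation 0 = 0.
Occurs check fails: x2 occurs in r(d,x2); the equation x2 = r(d,x2) has no finite solution.

FAIL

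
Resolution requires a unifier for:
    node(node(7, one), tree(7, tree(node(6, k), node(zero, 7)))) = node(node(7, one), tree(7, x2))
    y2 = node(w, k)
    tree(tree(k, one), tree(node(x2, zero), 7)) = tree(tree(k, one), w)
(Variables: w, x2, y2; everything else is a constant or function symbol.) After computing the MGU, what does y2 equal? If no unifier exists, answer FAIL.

Decompose node/2: node(7, one) = node(7, one),  tree(7, tree(node(6, k), node(zero, 7))) = tree(7, x2).
Delete trivial equation node(7, one) = node(7, one).
Decompose tree/2: 7 = 7,  tree(node(6, k), node(zero, 7)) = x2.
Delete trivial equation 7 = 7.
Bind x2 := tree(node(6, k), node(zero, 7)); substituting into the one remaining equation that mentions x2 gives: tree(tree(k, one), tree(node(tree(node(6, k), node(zero, 7)), zero), 7)) = tree(tree(k, one), w).
Bind y2 := node(w, k); no other remaining equation mentions y2.
Decompose tree/2: tree(k, one) = tree(k, one),  tree(node(tree(node(6, k), node(zero, 7)), zero), 7) = w.
Delete trivial equation tree(k, one) = tree(k, one).
Bind w := tree(node(tree(node(6, k), node(zero, 7)), zero), 7). Substituting into the earlier binding gives y2 := node(tree(node(tree(node(6, k), node(zero, 7)), zero), 7), k).
MGU = { x2 -> tree(node(6, k), node(zero, 7)), y2 -> node(tree(node(tree(node(6, k), node(zero, 7)), zero), 7), k), w -> tree(node(tree(node(6, k), node(zero, 7)), zero), 7) }, so y2 -> node(tree(node(tree(node(6, k), node(zero, 7)), zero), 7), k).

node(tree(node(tree(node(6, k), node(zero, 7)), zero), 7), k)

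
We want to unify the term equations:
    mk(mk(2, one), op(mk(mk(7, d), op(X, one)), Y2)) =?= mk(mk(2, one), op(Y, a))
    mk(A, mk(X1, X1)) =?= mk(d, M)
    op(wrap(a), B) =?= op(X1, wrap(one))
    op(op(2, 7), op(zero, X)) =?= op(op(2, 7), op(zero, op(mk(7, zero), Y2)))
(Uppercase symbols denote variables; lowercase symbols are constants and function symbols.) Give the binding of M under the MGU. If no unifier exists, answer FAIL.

Decompose mk/2: mk(2, one) =?= mk(2, one),  op(mk(mk(7, d), op(X, one)), Y2) =?= op(Y, a).
Delete trivial equation mk(2, one) =?= mk(2, one).
Decompose op/2: mk(mk(7, d), op(X, one)) =?= Y,  Y2 =?= a.
Bind Y := mk(mk(7, d), op(X, one)); no other remaining equation mentions Y.
Bind Y2 := a; substituting into the one remaining equation that mentions Y2 gives: op(op(2, 7), op(zero, X)) =?= op(op(2, 7), op(zero, op(mk(7, zero), a))).
Decompose mk/2: A =?= d,  mk(X1, X1) =?= M.
Bind A := d; no other remaining equation mentions A.
Bind M := mk(X1, X1); no other remaining equation mentions M.
Decompose op/2: wrap(a) =?= X1,  B =?= wrap(one).
Bind X1 := wrap(a); no other remaining equation mentions X1. Substituting into the earlier binding gives M := mk(wrap(a), wrap(a)).
Bind B := wrap(one); no other remaining equation mentions B.
Decompose op/2: op(2, 7) =?= op(2, 7),  op(zero, X) =?= op(zero, op(mk(7, zero), a)).
Delete trivial equation op(2, 7) =?= op(2, 7).
Decompose op/2: zero =?= zero,  X =?= op(mk(7, zero), a).
Delete trivial equation zero =?= zero.
Bind X := op(mk(7, zero), a). Substituting into the earlier binding gives Y := mk(mk(7, d), op(op(mk(7, zero), a), one)).
MGU = { Y := mk(mk(7, d), op(op(mk(7, zero), a), one)), Y2 := a, A := d, M := mk(wrap(a), wrap(a)), X1 := wrap(a), B := wrap(one), X := op(mk(7, zero), a) }, so M := mk(wrap(a), wrap(a)).

mk(wrap(a), wrap(a))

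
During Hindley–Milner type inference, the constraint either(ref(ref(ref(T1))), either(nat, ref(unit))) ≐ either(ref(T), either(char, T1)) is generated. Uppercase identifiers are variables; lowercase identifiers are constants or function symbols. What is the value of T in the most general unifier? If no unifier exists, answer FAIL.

Decompose either/2: ref(ref(ref(T1))) ≐ ref(T),  either(nat, ref(unit)) ≐ either(char, T1).
Decompose ref/1: ref(ref(T1)) ≐ T.
Bind T := ref(ref(T1)); no other remaining equation mentions T.
Decompose either/2: nat ≐ char,  ref(unit) ≐ T1.
Clash: constants nat and char differ; no unifier exists.

FAIL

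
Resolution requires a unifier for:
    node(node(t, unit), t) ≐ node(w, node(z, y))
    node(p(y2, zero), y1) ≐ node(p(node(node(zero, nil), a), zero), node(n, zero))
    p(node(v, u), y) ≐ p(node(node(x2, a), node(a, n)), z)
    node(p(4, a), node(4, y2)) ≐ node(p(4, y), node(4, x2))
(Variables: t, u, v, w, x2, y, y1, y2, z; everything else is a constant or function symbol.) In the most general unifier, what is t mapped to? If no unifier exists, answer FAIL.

node(a, a)

Decompose node/2: node(t, unit) ≐ w,  t ≐ node(z, y).
Bind w := node(t, unit); no other remaining equation mentions w.
Bind t := node(z, y); no other remaining equation mentions t. Substituting into the earlier binding gives w := node(node(z, y), unit).
Decompose node/2: p(y2, zero) ≐ p(node(node(zero, nil), a), zero),  y1 ≐ node(n, zero).
Decompose p/2: y2 ≐ node(node(zero, nil), a),  zero ≐ zero.
Bind y2 := node(node(zero, nil), a); substituting into the one remaining equation that mentions y2 gives: node(p(4, a), node(4, node(node(zero, nil), a))) ≐ node(p(4, y), node(4, x2)).
Delete trivial equation zero ≐ zero.
Bind y1 := node(n, zero); no other remaining equation mentions y1.
Decompose p/2: node(v, u) ≐ node(node(x2, a), node(a, n)),  y ≐ z.
Decompose node/2: v ≐ node(x2, a),  u ≐ node(a, n).
Bind v := node(x2, a); no other remaining equation mentions v.
Bind u := node(a, n); no other remaining equation mentions u.
Bind y := z; substituting into the remaining equation gives: node(p(4, a), node(4, node(node(zero, nil), a))) ≐ node(p(4, z), node(4, x2)). Substituting into the earlier bindings gives w := node(node(z, z), unit), t := node(z, z).
Decompose node/2: p(4, a) ≐ p(4, z),  node(4, node(node(zero, nil), a)) ≐ node(4, x2).
Decompose p/2: 4 ≐ 4,  a ≐ z.
Delete trivial equation 4 ≐ 4.
Bind z := a; no other remaining equation mentions z. Substituting into the earlier bindings gives w := node(node(a, a), unit), t := node(a, a), y := a.
Decompose node/2: 4 ≐ 4,  node(node(zero, nil), a) ≐ x2.
Delete trivial equation 4 ≐ 4.
Bind x2 := node(node(zero, nil), a). Substituting into the earlier binding gives v := node(node(node(zero, nil), a), a).
MGU = { w -> node(node(a, a), unit), t -> node(a, a), y2 -> node(node(zero, nil), a), y1 -> node(n, zero), v -> node(node(node(zero, nil), a), a), u -> node(a, n), y -> a, z -> a, x2 -> node(node(zero, nil), a) }, so t -> node(a, a).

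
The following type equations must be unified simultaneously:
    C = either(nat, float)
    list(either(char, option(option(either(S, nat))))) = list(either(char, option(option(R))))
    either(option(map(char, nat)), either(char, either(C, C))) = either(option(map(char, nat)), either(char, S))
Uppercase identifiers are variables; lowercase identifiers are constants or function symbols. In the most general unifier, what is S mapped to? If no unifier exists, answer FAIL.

Bind C := either(nat, float); substituting into the one remaining equation that mentions C gives: either(option(map(char, nat)), either(char, either(either(nat, float), either(nat, float)))) = either(option(map(char, nat)), either(char, S)).
Decompose list/1: either(char, option(option(either(S, nat)))) = either(char, option(option(R))).
Decompose either/2: char = char,  option(option(either(S, nat))) = option(option(R)).
Delete trivial equation char = char.
Decompose option/1: option(either(S, nat)) = option(R).
Decompose option/1: either(S, nat) = R.
Bind R := either(S, nat); no other remaining equation mentions R.
Decompose either/2: option(map(char, nat)) = option(map(char, nat)),  either(char, either(either(nat, float), either(nat, float))) = either(char, S).
Delete trivial equation option(map(char, nat)) = option(map(char, nat)).
Decompose either/2: char = char,  either(either(nat, float), either(nat, float)) = S.
Delete trivial equation char = char.
Bind S := either(either(nat, float), either(nat, float)). Substituting into the earlier binding gives R := either(either(either(nat, float), either(nat, float)), nat).
MGU = { C ↦ either(nat, float), R ↦ either(either(either(nat, float), either(nat, float)), nat), S ↦ either(either(nat, float), either(nat, float)) }, so S ↦ either(either(nat, float), either(nat, float)).

either(either(nat, float), either(nat, float))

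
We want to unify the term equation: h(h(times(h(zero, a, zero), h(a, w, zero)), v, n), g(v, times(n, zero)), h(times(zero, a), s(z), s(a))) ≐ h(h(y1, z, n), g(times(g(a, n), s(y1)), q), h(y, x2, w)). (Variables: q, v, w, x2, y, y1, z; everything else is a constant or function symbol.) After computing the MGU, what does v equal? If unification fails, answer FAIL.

times(g(a, n), s(times(h(zero, a, zero), h(a, s(a), zero))))

Decompose h/3: h(times(h(zero, a, zero), h(a, w, zero)), v, n) ≐ h(y1, z, n),  g(v, times(n, zero)) ≐ g(times(g(a, n), s(y1)), q),  h(times(zero, a), s(z), s(a)) ≐ h(y, x2, w).
Decompose h/3: times(h(zero, a, zero), h(a, w, zero)) ≐ y1,  v ≐ z,  n ≐ n.
Bind y1 := times(h(zero, a, zero), h(a, w, zero)); substituting into the one remaining equation that mentions y1 gives: g(v, times(n, zero)) ≐ g(times(g(a, n), s(times(h(zero, a, zero), h(a, w, zero)))), q).
Bind v := z; substituting into the one remaining equation that mentions v gives: g(z, times(n, zero)) ≐ g(times(g(a, n), s(times(h(zero, a, zero), h(a, w, zero)))), q).
Delete trivial equation n ≐ n.
Decompose g/2: z ≐ times(g(a, n), s(times(h(zero, a, zero), h(a, w, zero)))),  times(n, zero) ≐ q.
Bind z := times(g(a, n), s(times(h(zero, a, zero), h(a, w, zero)))); substituting into the one remaining equation that mentions z gives: h(times(zero, a), s(times(g(a, n), s(times(h(zero, a, zero), h(a, w, zero))))), s(a)) ≐ h(y, x2, w). Substituting into the earlier binding gives v := times(g(a, n), s(times(h(zero, a, zero), h(a, w, zero)))).
Bind q := times(n, zero); no other remaining equation mentions q.
Decompose h/3: times(zero, a) ≐ y,  s(times(g(a, n), s(times(h(zero, a, zero), h(a, w, zero))))) ≐ x2,  s(a) ≐ w.
Bind y := times(zero, a); no other remaining equation mentions y.
Bind x2 := s(times(g(a, n), s(times(h(zero, a, zero), h(a, w, zero))))); no other remaining equation mentions x2.
Bind w := s(a). Substituting into the earlier bindings gives y1 := times(h(zero, a, zero), h(a, s(a), zero)), v := times(g(a, n), s(times(h(zero, a, zero), h(a, s(a), zero)))), z := times(g(a, n), s(times(h(zero, a, zero), h(a, s(a), zero)))), x2 := s(times(g(a, n), s(times(h(zero, a, zero), h(a, s(a), zero))))).
MGU = { y1 ↦ times(h(zero, a, zero), h(a, s(a), zero)), v ↦ times(g(a, n), s(times(h(zero, a, zero), h(a, s(a), zero)))), z ↦ times(g(a, n), s(times(h(zero, a, zero), h(a, s(a), zero)))), q ↦ times(n, zero), y ↦ times(zero, a), x2 ↦ s(times(g(a, n), s(times(h(zero, a, zero), h(a, s(a), zero))))), w ↦ s(a) }, so v ↦ times(g(a, n), s(times(h(zero, a, zero), h(a, s(a), zero)))).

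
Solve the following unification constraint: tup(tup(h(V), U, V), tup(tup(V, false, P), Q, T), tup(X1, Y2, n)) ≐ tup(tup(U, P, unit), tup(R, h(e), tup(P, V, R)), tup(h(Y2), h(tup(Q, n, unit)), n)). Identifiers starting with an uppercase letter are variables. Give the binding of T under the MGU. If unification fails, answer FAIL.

Decompose tup/3: tup(h(V), U, V) ≐ tup(U, P, unit),  tup(tup(V, false, P), Q, T) ≐ tup(R, h(e), tup(P, V, R)),  tup(X1, Y2, n) ≐ tup(h(Y2), h(tup(Q, n, unit)), n).
Decompose tup/3: h(V) ≐ U,  U ≐ P,  V ≐ unit.
Bind U := h(V); substituting into the one remaining equation that mentions U gives: h(V) ≐ P.
Bind P := h(V); substituting into the one remaining equation that mentions P gives: tup(tup(V, false, h(V)), Q, T) ≐ tup(R, h(e), tup(h(V), V, R)).
Bind V := unit; substituting into the one remaining equation that mentions V gives: tup(tup(unit, false, h(unit)), Q, T) ≐ tup(R, h(e), tup(h(unit), unit, R)). Substituting into the earlier bindings gives U := h(unit), P := h(unit).
Decompose tup/3: tup(unit, false, h(unit)) ≐ R,  Q ≐ h(e),  T ≐ tup(h(unit), unit, R).
Bind R := tup(unit, false, h(unit)); substituting into the one remaining equation that mentions R gives: T ≐ tup(h(unit), unit, tup(unit, false, h(unit))).
Bind Q := h(e); substituting into the one remaining equation that mentions Q gives: tup(X1, Y2, n) ≐ tup(h(Y2), h(tup(h(e), n, unit)), n).
Bind T := tup(h(unit), unit, tup(unit, false, h(unit))); no other remaining equation mentions T.
Decompose tup/3: X1 ≐ h(Y2),  Y2 ≐ h(tup(h(e), n, unit)),  n ≐ n.
Bind X1 := h(Y2); no other remaining equation mentions X1.
Bind Y2 := h(tup(h(e), n, unit)); no other remaining equation mentions Y2. Substituting into the earlier binding gives X1 := h(h(tup(h(e), n, unit))).
Delete trivial equation n ≐ n.
MGU = { U ↦ h(unit), P ↦ h(unit), V ↦ unit, R ↦ tup(unit, false, h(unit)), Q ↦ h(e), T ↦ tup(h(unit), unit, tup(unit, false, h(unit))), X1 ↦ h(h(tup(h(e), n, unit))), Y2 ↦ h(tup(h(e), n, unit)) }, so T ↦ tup(h(unit), unit, tup(unit, false, h(unit))).

tup(h(unit), unit, tup(unit, false, h(unit)))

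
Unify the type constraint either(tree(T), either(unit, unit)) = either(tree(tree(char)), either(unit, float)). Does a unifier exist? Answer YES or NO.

NO

Decompose either/2: tree(T) = tree(tree(char)),  either(unit, unit) = either(unit, float).
Decompose tree/1: T = tree(char).
Bind T := tree(char); no other remaining equation mentions T.
Decompose either/2: unit = unit,  unit = float.
Delete trivial equation unit = unit.
Clash: constants unit and float differ; no unifier exists.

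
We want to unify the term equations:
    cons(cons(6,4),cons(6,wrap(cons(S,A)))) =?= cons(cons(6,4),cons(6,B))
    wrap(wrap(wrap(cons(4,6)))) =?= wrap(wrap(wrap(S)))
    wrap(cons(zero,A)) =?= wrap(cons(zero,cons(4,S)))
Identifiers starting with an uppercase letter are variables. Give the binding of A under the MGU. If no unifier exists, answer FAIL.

Decompose cons/2: cons(6,4) =?= cons(6,4),  cons(6,wrap(cons(S,A))) =?= cons(6,B).
Delete trivial equation cons(6,4) =?= cons(6,4).
Decompose cons/2: 6 =?= 6,  wrap(cons(S,A)) =?= B.
Delete trivial equation 6 =?= 6.
Bind B := wrap(cons(S,A)); no other remaining equation mentions B.
Decompose wrap/1: wrap(wrap(cons(4,6))) =?= wrap(wrap(S)).
Decompose wrap/1: wrap(cons(4,6)) =?= wrap(S).
Decompose wrap/1: cons(4,6) =?= S.
Bind S := cons(4,6); substituting into the remaining equation gives: wrap(cons(zero,A)) =?= wrap(cons(zero,cons(4,cons(4,6)))). Substituting into the earlier binding gives B := wrap(cons(cons(4,6),A)).
Decompose wrap/1: cons(zero,A) =?= cons(zero,cons(4,cons(4,6))).
Decompose cons/2: zero =?= zero,  A =?= cons(4,cons(4,6)).
Delete trivial equation zero =?= zero.
Bind A := cons(4,cons(4,6)). Substituting into the earlier binding gives B := wrap(cons(cons(4,6),cons(4,cons(4,6)))).
MGU = { B ↦ wrap(cons(cons(4,6),cons(4,cons(4,6)))), S ↦ cons(4,6), A ↦ cons(4,cons(4,6)) }, so A ↦ cons(4,cons(4,6)).

cons(4,cons(4,6))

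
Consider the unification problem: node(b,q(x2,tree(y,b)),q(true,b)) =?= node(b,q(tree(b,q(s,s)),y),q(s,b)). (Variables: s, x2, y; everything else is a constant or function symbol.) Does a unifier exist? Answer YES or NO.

NO

Decompose node/3: b =?= b,  q(x2,tree(y,b)) =?= q(tree(b,q(s,s)),y),  q(true,b) =?= q(s,b).
Delete trivial equation b =?= b.
Decompose q/2: x2 =?= tree(b,q(s,s)),  tree(y,b) =?= y.
Bind x2 := tree(b,q(s,s)); no other remaining equation mentions x2.
Occurs check fails: y occurs in tree(y,b); the equation y =?= tree(y,b) has no finite solution.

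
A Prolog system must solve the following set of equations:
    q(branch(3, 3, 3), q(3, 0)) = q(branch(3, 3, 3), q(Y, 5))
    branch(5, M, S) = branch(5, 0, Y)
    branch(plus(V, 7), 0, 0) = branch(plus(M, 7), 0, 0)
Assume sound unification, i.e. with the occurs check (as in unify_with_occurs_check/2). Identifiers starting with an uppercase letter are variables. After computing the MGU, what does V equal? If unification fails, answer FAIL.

Decompose q/2: branch(3, 3, 3) = branch(3, 3, 3),  q(3, 0) = q(Y, 5).
Delete trivial equation branch(3, 3, 3) = branch(3, 3, 3).
Decompose q/2: 3 = Y,  0 = 5.
Bind Y := 3; substituting into the one remaining equation that mentions Y gives: branch(5, M, S) = branch(5, 0, 3).
Clash: constants 0 and 5 differ; no unifier exists.

FAIL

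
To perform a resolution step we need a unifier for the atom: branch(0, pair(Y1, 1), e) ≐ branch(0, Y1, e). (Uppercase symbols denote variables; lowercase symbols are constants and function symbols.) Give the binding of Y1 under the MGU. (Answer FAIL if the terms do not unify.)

Decompose branch/3: 0 ≐ 0,  pair(Y1, 1) ≐ Y1,  e ≐ e.
Delete trivial equation 0 ≐ 0.
Occurs check fails: Y1 occurs in pair(Y1, 1); the equation Y1 ≐ pair(Y1, 1) has no finite solution.

FAIL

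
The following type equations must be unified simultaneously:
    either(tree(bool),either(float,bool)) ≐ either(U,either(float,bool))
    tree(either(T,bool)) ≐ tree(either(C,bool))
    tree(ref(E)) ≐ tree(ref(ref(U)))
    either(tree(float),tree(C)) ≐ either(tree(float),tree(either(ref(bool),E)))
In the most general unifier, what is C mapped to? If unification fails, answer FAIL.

Decompose either/2: tree(bool) ≐ U,  either(float,bool) ≐ either(float,bool).
Bind U := tree(bool); substituting into the one remaining equation that mentions U gives: tree(ref(E)) ≐ tree(ref(ref(tree(bool)))).
Delete trivial equation either(float,bool) ≐ either(float,bool).
Decompose tree/1: either(T,bool) ≐ either(C,bool).
Decompose either/2: T ≐ C,  bool ≐ bool.
Bind T := C; no other remaining equation mentions T.
Delete trivial equation bool ≐ bool.
Decompose tree/1: ref(E) ≐ ref(ref(tree(bool))).
Decompose ref/1: E ≐ ref(tree(bool)).
Bind E := ref(tree(bool)); substituting into the remaining equation gives: either(tree(float),tree(C)) ≐ either(tree(float),tree(either(ref(bool),ref(tree(bool))))).
Decompose either/2: tree(float) ≐ tree(float),  tree(C) ≐ tree(either(ref(bool),ref(tree(bool)))).
Delete trivial equation tree(float) ≐ tree(float).
Decompose tree/1: C ≐ either(ref(bool),ref(tree(bool))).
Bind C := either(ref(bool),ref(tree(bool))). Substituting into the earlier binding gives T := either(ref(bool),ref(tree(bool))).
MGU = { U -> tree(bool), T -> either(ref(bool),ref(tree(bool))), E -> ref(tree(bool)), C -> either(ref(bool),ref(tree(bool))) }, so C -> either(ref(bool),ref(tree(bool))).

either(ref(bool),ref(tree(bool)))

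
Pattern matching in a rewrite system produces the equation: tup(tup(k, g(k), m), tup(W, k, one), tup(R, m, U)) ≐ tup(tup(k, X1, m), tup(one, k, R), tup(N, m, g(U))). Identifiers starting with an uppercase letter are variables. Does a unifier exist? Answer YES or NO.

Decompose tup/3: tup(k, g(k), m) ≐ tup(k, X1, m),  tup(W, k, one) ≐ tup(one, k, R),  tup(R, m, U) ≐ tup(N, m, g(U)).
Decompose tup/3: k ≐ k,  g(k) ≐ X1,  m ≐ m.
Delete trivial equation k ≐ k.
Bind X1 := g(k); no other remaining equation mentions X1.
Delete trivial equation m ≐ m.
Decompose tup/3: W ≐ one,  k ≐ k,  one ≐ R.
Bind W := one; no other remaining equation mentions W.
Delete trivial equation k ≐ k.
Bind R := one; substituting into the remaining equation gives: tup(one, m, U) ≐ tup(N, m, g(U)).
Decompose tup/3: one ≐ N,  m ≐ m,  U ≐ g(U).
Bind N := one; no other remaining equation mentions N.
Delete trivial equation m ≐ m.
Occurs check fails: U occurs in g(U); the equation U ≐ g(U) has no finite solution.

NO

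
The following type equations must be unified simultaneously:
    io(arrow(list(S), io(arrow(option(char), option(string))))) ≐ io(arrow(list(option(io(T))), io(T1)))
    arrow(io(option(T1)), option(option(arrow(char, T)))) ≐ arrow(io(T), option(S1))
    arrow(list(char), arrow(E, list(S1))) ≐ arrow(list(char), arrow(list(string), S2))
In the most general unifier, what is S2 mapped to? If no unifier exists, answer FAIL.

Decompose io/1: arrow(list(S), io(arrow(option(char), option(string)))) ≐ arrow(list(option(io(T))), io(T1)).
Decompose arrow/2: list(S) ≐ list(option(io(T))),  io(arrow(option(char), option(string))) ≐ io(T1).
Decompose list/1: S ≐ option(io(T)).
Bind S := option(io(T)); no other remaining equation mentions S.
Decompose io/1: arrow(option(char), option(string)) ≐ T1.
Bind T1 := arrow(option(char), option(string)); substituting into the one remaining equation that mentions T1 gives: arrow(io(option(arrow(option(char), option(string)))), option(option(arrow(char, T)))) ≐ arrow(io(T), option(S1)).
Decompose arrow/2: io(option(arrow(option(char), option(string)))) ≐ io(T),  option(option(arrow(char, T))) ≐ option(S1).
Decompose io/1: option(arrow(option(char), option(string))) ≐ T.
Bind T := option(arrow(option(char), option(string))); substituting into the one remaining equation that mentions T gives: option(option(arrow(char, option(arrow(option(char), option(string)))))) ≐ option(S1). Substituting into the earlier binding gives S := option(io(option(arrow(option(char), option(string))))).
Decompose option/1: option(arrow(char, option(arrow(option(char), option(string))))) ≐ S1.
Bind S1 := option(arrow(char, option(arrow(option(char), option(string))))); substituting into the remaining equation gives: arrow(list(char), arrow(E, list(option(arrow(char, option(arrow(option(char), option(string)))))))) ≐ arrow(list(char), arrow(list(string), S2)).
Decompose arrow/2: list(char) ≐ list(char),  arrow(E, list(option(arrow(char, option(arrow(option(char), option(string))))))) ≐ arrow(list(string), S2).
Delete trivial equation list(char) ≐ list(char).
Decompose arrow/2: E ≐ list(string),  list(option(arrow(char, option(arrow(option(char), option(string)))))) ≐ S2.
Bind E := list(string); no other remaining equation mentions E.
Bind S2 := list(option(arrow(char, option(arrow(option(char), option(string)))))).
MGU = { S -> option(io(option(arrow(option(char), option(string))))), T1 -> arrow(option(char), option(string)), T -> option(arrow(option(char), option(string))), S1 -> option(arrow(char, option(arrow(option(char), option(string))))), E -> list(string), S2 -> list(option(arrow(char, option(arrow(option(char), option(string)))))) }, so S2 -> list(option(arrow(char, option(arrow(option(char), option(string)))))).

list(option(arrow(char, option(arrow(option(char), option(string))))))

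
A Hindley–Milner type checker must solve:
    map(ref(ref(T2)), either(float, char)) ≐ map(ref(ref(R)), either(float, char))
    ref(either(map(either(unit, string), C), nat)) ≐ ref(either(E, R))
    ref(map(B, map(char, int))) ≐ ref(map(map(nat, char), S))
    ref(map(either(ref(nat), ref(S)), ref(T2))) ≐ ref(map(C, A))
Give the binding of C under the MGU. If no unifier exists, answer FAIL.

either(ref(nat), ref(map(char, int)))

Decompose map/2: ref(ref(T2)) ≐ ref(ref(R)),  either(float, char) ≐ either(float, char).
Decompose ref/1: ref(T2) ≐ ref(R).
Decompose ref/1: T2 ≐ R.
Bind T2 := R; substituting into the one remaining equation that mentions T2 gives: ref(map(either(ref(nat), ref(S)), ref(R))) ≐ ref(map(C, A)).
Delete trivial equation either(float, char) ≐ either(float, char).
Decompose ref/1: either(map(either(unit, string), C), nat) ≐ either(E, R).
Decompose either/2: map(either(unit, string), C) ≐ E,  nat ≐ R.
Bind E := map(either(unit, string), C); no other remaining equation mentions E.
Bind R := nat; substituting into the one remaining equation that mentions R gives: ref(map(either(ref(nat), ref(S)), ref(nat))) ≐ ref(map(C, A)). Substituting into the earlier binding gives T2 := nat.
Decompose ref/1: map(B, map(char, int)) ≐ map(map(nat, char), S).
Decompose map/2: B ≐ map(nat, char),  map(char, int) ≐ S.
Bind B := map(nat, char); no other remaining equation mentions B.
Bind S := map(char, int); substituting into the remaining equation gives: ref(map(either(ref(nat), ref(map(char, int))), ref(nat))) ≐ ref(map(C, A)).
Decompose ref/1: map(either(ref(nat), ref(map(char, int))), ref(nat)) ≐ map(C, A).
Decompose map/2: either(ref(nat), ref(map(char, int))) ≐ C,  ref(nat) ≐ A.
Bind C := either(ref(nat), ref(map(char, int))); no other remaining equation mentions C. Substituting into the earlier binding gives E := map(either(unit, string), either(ref(nat), ref(map(char, int)))).
Bind A := ref(nat).
MGU = { T2 -> nat, E -> map(either(unit, string), either(ref(nat), ref(map(char, int)))), R -> nat, B -> map(nat, char), S -> map(char, int), C -> either(ref(nat), ref(map(char, int))), A -> ref(nat) }, so C -> either(ref(nat), ref(map(char, int))).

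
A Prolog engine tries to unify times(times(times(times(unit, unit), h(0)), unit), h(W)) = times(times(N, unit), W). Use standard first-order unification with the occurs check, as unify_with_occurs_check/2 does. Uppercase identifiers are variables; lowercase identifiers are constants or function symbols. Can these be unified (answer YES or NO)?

Decompose times/2: times(times(times(unit, unit), h(0)), unit) = times(N, unit),  h(W) = W.
Decompose times/2: times(times(unit, unit), h(0)) = N,  unit = unit.
Bind N := times(times(unit, unit), h(0)); no other remaining equation mentions N.
Delete trivial equation unit = unit.
Occurs check fails: W occurs in h(W); the equation W = h(W) has no finite solution.

NO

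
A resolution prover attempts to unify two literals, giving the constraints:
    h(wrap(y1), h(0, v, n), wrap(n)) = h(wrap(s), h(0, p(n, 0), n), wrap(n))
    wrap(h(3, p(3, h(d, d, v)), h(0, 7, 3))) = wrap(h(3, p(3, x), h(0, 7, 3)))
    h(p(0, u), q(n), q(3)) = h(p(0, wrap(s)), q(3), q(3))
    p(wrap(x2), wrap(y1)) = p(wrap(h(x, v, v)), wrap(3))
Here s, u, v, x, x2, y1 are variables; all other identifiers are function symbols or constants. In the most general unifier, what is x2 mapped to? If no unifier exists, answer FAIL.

FAIL

Decompose h/3: wrap(y1) = wrap(s),  h(0, v, n) = h(0, p(n, 0), n),  wrap(n) = wrap(n).
Decompose wrap/1: y1 = s.
Bind y1 := s; substituting into the one remaining equation that mentions y1 gives: p(wrap(x2), wrap(s)) = p(wrap(h(x, v, v)), wrap(3)).
Decompose h/3: 0 = 0,  v = p(n, 0),  n = n.
Delete trivial equation 0 = 0.
Bind v := p(n, 0); substituting into the 2 remaining equations that mention v gives: wrap(h(3, p(3, h(d, d, p(n, 0))), h(0, 7, 3))) = wrap(h(3, p(3, x), h(0, 7, 3))),  p(wrap(x2), wrap(s)) = p(wrap(h(x, p(n, 0), p(n, 0))), wrap(3)).
Delete trivial equation n = n.
Delete trivial equation wrap(n) = wrap(n).
Decompose wrap/1: h(3, p(3, h(d, d, p(n, 0))), h(0, 7, 3)) = h(3, p(3, x), h(0, 7, 3)).
Decompose h/3: 3 = 3,  p(3, h(d, d, p(n, 0))) = p(3, x),  h(0, 7, 3) = h(0, 7, 3).
Delete trivial equation 3 = 3.
Decompose p/2: 3 = 3,  h(d, d, p(n, 0)) = x.
Delete trivial equation 3 = 3.
Bind x := h(d, d, p(n, 0)); substituting into the one remaining equation that mentions x gives: p(wrap(x2), wrap(s)) = p(wrap(h(h(d, d, p(n, 0)), p(n, 0), p(n, 0))), wrap(3)).
Delete trivial equation h(0, 7, 3) = h(0, 7, 3).
Decompose h/3: p(0, u) = p(0, wrap(s)),  q(n) = q(3),  q(3) = q(3).
Decompose p/2: 0 = 0,  u = wrap(s).
Delete trivial equation 0 = 0.
Bind u := wrap(s); no other remaining equation mentions u.
Decompose q/1: n = 3.
Clash: constants n and 3 differ; no unifier exists.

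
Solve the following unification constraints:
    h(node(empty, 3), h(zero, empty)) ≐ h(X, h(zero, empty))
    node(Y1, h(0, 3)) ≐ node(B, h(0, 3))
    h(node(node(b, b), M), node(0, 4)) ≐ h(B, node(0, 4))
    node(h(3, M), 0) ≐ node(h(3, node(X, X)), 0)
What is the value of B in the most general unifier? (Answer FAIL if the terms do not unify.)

Decompose h/2: node(empty, 3) ≐ X,  h(zero, empty) ≐ h(zero, empty).
Bind X := node(empty, 3); substituting into the one remaining equation that mentions X gives: node(h(3, M), 0) ≐ node(h(3, node(node(empty, 3), node(empty, 3))), 0).
Delete trivial equation h(zero, empty) ≐ h(zero, empty).
Decompose node/2: Y1 ≐ B,  h(0, 3) ≐ h(0, 3).
Bind Y1 := B; no other remaining equation mentions Y1.
Delete trivial equation h(0, 3) ≐ h(0, 3).
Decompose h/2: node(node(b, b), M) ≐ B,  node(0, 4) ≐ node(0, 4).
Bind B := node(node(b, b), M); no other remaining equation mentions B. Substituting into the earlier binding gives Y1 := node(node(b, b), M).
Delete trivial equation node(0, 4) ≐ node(0, 4).
Decompose node/2: h(3, M) ≐ h(3, node(node(empty, 3), node(empty, 3))),  0 ≐ 0.
Decompose h/2: 3 ≐ 3,  M ≐ node(node(empty, 3), node(empty, 3)).
Delete trivial equation 3 ≐ 3.
Bind M := node(node(empty, 3), node(empty, 3)); no other remaining equation mentions M. Substituting into the earlier bindings gives Y1 := node(node(b, b), node(node(empty, 3), node(empty, 3))), B := node(node(b, b), node(node(empty, 3), node(empty, 3))).
Delete trivial equation 0 ≐ 0.
MGU = { X := node(empty, 3), Y1 := node(node(b, b), node(node(empty, 3), node(empty, 3))), B := node(node(b, b), node(node(empty, 3), node(empty, 3))), M := node(node(empty, 3), node(empty, 3)) }, so B := node(node(b, b), node(node(empty, 3), node(empty, 3))).

node(node(b, b), node(node(empty, 3), node(empty, 3)))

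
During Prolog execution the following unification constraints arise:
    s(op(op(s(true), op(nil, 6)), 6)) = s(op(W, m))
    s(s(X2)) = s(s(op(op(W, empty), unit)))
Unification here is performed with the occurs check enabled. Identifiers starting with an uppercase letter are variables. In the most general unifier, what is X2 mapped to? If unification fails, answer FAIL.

Decompose s/1: op(op(s(true), op(nil, 6)), 6) = op(W, m).
Decompose op/2: op(s(true), op(nil, 6)) = W,  6 = m.
Bind W := op(s(true), op(nil, 6)); substituting into the one remaining equation that mentions W gives: s(s(X2)) = s(s(op(op(op(s(true), op(nil, 6)), empty), unit))).
Clash: constants 6 and m differ; no unifier exists.

FAIL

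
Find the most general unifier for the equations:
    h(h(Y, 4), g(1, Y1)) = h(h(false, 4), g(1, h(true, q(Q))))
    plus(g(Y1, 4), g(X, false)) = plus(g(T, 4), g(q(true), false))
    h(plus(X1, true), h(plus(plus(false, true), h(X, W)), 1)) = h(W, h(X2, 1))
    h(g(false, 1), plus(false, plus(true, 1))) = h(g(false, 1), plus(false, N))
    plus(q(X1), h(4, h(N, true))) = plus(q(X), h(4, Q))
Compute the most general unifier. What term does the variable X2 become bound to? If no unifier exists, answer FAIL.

Decompose h/2: h(Y, 4) = h(false, 4),  g(1, Y1) = g(1, h(true, q(Q))).
Decompose h/2: Y = false,  4 = 4.
Bind Y := false; no other remaining equation mentions Y.
Delete trivial equation 4 = 4.
Decompose g/2: 1 = 1,  Y1 = h(true, q(Q)).
Delete trivial equation 1 = 1.
Bind Y1 := h(true, q(Q)); substituting into the one remaining equation that mentions Y1 gives: plus(g(h(true, q(Q)), 4), g(X, false)) = plus(g(T, 4), g(q(true), false)).
Decompose plus/2: g(h(true, q(Q)), 4) = g(T, 4),  g(X, false) = g(q(true), false).
Decompose g/2: h(true, q(Q)) = T,  4 = 4.
Bind T := h(true, q(Q)); no other remaining equation mentions T.
Delete trivial equation 4 = 4.
Decompose g/2: X = q(true),  false = false.
Bind X := q(true); substituting into the 2 remaining equations that mention X gives: h(plus(X1, true), h(plus(plus(false, true), h(q(true), W)), 1)) = h(W, h(X2, 1)),  plus(q(X1), h(4, h(N, true))) = plus(q(q(true)), h(4, Q)).
Delete trivial equation false = false.
Decompose h/2: plus(X1, true) = W,  h(plus(plus(false, true), h(q(true), W)), 1) = h(X2, 1).
Bind W := plus(X1, true); substituting into the one remaining equation that mentions W gives: h(plus(plus(false, true), h(q(true), plus(X1, true))), 1) = h(X2, 1).
Decompose h/2: plus(plus(false, true), h(q(true), plus(X1, true))) = X2,  1 = 1.
Bind X2 := plus(plus(false, true), h(q(true), plus(X1, true))); no other remaining equation mentions X2.
Delete trivial equation 1 = 1.
Decompose h/2: g(false, 1) = g(false, 1),  plus(false, plus(true, 1)) = plus(false, N).
Delete trivial equation g(false, 1) = g(false, 1).
Decompose plus/2: false = false,  plus(true, 1) = N.
Delete trivial equation false = false.
Bind N := plus(true, 1); substituting into the remaining equation gives: plus(q(X1), h(4, h(plus(true, 1), true))) = plus(q(q(true)), h(4, Q)).
Decompose plus/2: q(X1) = q(q(true)),  h(4, h(plus(true, 1), true)) = h(4, Q).
Decompose q/1: X1 = q(true).
Bind X1 := q(true); no other remaining equation mentions X1. Substituting into the earlier bindings gives W := plus(q(true), true), X2 := plus(plus(false, true), h(q(true), plus(q(true), true))).
Decompose h/2: 4 = 4,  h(plus(true, 1), true) = Q.
Delete trivial equation 4 = 4.
Bind Q := h(plus(true, 1), true). Substituting into the earlier bindings gives Y1 := h(true, q(h(plus(true, 1), true))), T := h(true, q(h(plus(true, 1), true))).
MGU = { Y ↦ false, Y1 ↦ h(true, q(h(plus(true, 1), true))), T ↦ h(true, q(h(plus(true, 1), true))), X ↦ q(true), W ↦ plus(q(true), true), X2 ↦ plus(plus(false, true), h(q(true), plus(q(true), true))), N ↦ plus(true, 1), X1 ↦ q(true), Q ↦ h(plus(true, 1), true) }, so X2 ↦ plus(plus(false, true), h(q(true), plus(q(true), true))).

plus(plus(false, true), h(q(true), plus(q(true), true)))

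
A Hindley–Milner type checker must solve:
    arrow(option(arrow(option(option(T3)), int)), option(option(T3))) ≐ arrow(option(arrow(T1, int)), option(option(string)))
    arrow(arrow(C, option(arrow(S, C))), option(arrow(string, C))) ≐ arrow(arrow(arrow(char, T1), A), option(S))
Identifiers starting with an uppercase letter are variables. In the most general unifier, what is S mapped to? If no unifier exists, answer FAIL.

Decompose arrow/2: option(arrow(option(option(T3)), int)) ≐ option(arrow(T1, int)),  option(option(T3)) ≐ option(option(string)).
Decompose option/1: arrow(option(option(T3)), int) ≐ arrow(T1, int).
Decompose arrow/2: option(option(T3)) ≐ T1,  int ≐ int.
Bind T1 := option(option(T3)); substituting into the one remaining equation that mentions T1 gives: arrow(arrow(C, option(arrow(S, C))), option(arrow(string, C))) ≐ arrow(arrow(arrow(char, option(option(T3))), A), option(S)).
Delete trivial equation int ≐ int.
Decompose option/1: option(T3) ≐ option(string).
Decompose option/1: T3 ≐ string.
Bind T3 := string; substituting into the remaining equation gives: arrow(arrow(C, option(arrow(S, C))), option(arrow(string, C))) ≐ arrow(arrow(arrow(char, option(option(string))), A), option(S)). Substituting into the earlier binding gives T1 := option(option(string)).
Decompose arrow/2: arrow(C, option(arrow(S, C))) ≐ arrow(arrow(char, option(option(string))), A),  option(arrow(string, C)) ≐ option(S).
Decompose arrow/2: C ≐ arrow(char, option(option(string))),  option(arrow(S, C)) ≐ A.
Bind C := arrow(char, option(option(string))); substituting into the remaining equations gives: option(arrow(S, arrow(char, option(option(string))))) ≐ A,  option(arrow(string, arrow(char, option(option(string))))) ≐ option(S).
Bind A := option(arrow(S, arrow(char, option(option(string))))); no other remaining equation mentions A.
Decompose option/1: arrow(string, arrow(char, option(option(string)))) ≐ S.
Bind S := arrow(string, arrow(char, option(option(string)))). Substituting into the earlier binding gives A := option(arrow(arrow(string, arrow(char, option(option(string)))), arrow(char, option(option(string))))).
MGU = { T1 ↦ option(option(string)), T3 ↦ string, C ↦ arrow(char, option(option(string))), A ↦ option(arrow(arrow(string, arrow(char, option(option(string)))), arrow(char, option(option(string))))), S ↦ arrow(string, arrow(char, option(option(string)))) }, so S ↦ arrow(string, arrow(char, option(option(string)))).

arrow(string, arrow(char, option(option(string))))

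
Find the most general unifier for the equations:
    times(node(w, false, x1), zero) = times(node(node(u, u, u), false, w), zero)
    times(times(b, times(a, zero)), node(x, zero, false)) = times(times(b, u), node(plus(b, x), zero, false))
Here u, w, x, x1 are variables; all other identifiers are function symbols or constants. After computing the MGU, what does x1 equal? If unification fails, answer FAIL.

Decompose times/2: node(w, false, x1) = node(node(u, u, u), false, w),  zero = zero.
Decompose node/3: w = node(u, u, u),  false = false,  x1 = w.
Bind w := node(u, u, u); substituting into the one remaining equation that mentions w gives: x1 = node(u, u, u).
Delete trivial equation false = false.
Bind x1 := node(u, u, u); no other remaining equation mentions x1.
Delete trivial equation zero = zero.
Decompose times/2: times(b, times(a, zero)) = times(b, u),  node(x, zero, false) = node(plus(b, x), zero, false).
Decompose times/2: b = b,  times(a, zero) = u.
Delete trivial equation b = b.
Bind u := times(a, zero); no other remaining equation mentions u. Substituting into the earlier bindings gives w := node(times(a, zero), times(a, zero), times(a, zero)), x1 := node(times(a, zero), times(a, zero), times(a, zero)).
Decompose node/3: x = plus(b, x),  zero = zero,  false = false.
Occurs check fails: x occurs in plus(b, x); the equation x = plus(b, x) has no finite solution.

FAIL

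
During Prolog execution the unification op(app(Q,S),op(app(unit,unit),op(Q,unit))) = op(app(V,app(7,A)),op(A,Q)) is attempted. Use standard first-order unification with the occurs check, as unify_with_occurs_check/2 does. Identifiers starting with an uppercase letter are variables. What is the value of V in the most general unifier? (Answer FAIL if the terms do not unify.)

FAIL

Decompose op/2: app(Q,S) = app(V,app(7,A)),  op(app(unit,unit),op(Q,unit)) = op(A,Q).
Decompose app/2: Q = V,  S = app(7,A).
Bind Q := V; substituting into the one remaining equation that mentions Q gives: op(app(unit,unit),op(V,unit)) = op(A,V).
Bind S := app(7,A); no other remaining equation mentions S.
Decompose op/2: app(unit,unit) = A,  op(V,unit) = V.
Bind A := app(unit,unit); no other remaining equation mentions A. Substituting into the earlier binding gives S := app(7,app(unit,unit)).
Occurs check fails: V occurs in op(V,unit); the equation V = op(V,unit) has no finite solution.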